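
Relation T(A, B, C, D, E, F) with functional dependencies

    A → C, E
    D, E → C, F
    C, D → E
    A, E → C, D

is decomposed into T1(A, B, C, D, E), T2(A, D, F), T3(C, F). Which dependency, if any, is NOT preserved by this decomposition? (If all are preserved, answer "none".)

Check D, E → C, F: no single fragment contains all of {C, D, E, F}, and the restricted closure of {D, E} across the fragments never reaches {C, F}.
A → C, E is preserved.
C, D → E is preserved.
A, E → C, D is preserved.

D, E → C, F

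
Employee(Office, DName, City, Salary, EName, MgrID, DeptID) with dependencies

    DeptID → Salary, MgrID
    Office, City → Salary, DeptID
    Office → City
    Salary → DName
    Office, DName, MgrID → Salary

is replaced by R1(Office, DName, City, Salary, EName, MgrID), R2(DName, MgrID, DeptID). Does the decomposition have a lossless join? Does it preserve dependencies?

lossy and not dependency-preserving

Lossless test: (DName, MgrID)⁺ = {DName, MgrID}, which is a superkey of neither fragment — lossy.
Dependency preservation: the restricted closure of {DeptID} across the fragments never reaches {Salary, MgrID}, so DeptID → Salary, MgrID cannot be enforced without a join — not preserved.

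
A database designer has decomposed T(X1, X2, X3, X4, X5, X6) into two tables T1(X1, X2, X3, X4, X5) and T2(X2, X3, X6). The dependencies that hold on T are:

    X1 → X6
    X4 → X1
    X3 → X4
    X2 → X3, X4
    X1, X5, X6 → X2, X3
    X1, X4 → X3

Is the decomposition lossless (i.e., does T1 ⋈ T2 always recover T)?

Yes

Common attributes: T1 ∩ T2 = {X2, X3}.
Closure of {X2, X3}: X3 → X4 applies, adding X4; X4 → X1 applies, adding X1; X1 → X6 applies, adding X6. So (X2, X3)⁺ = {X1, X2, X3, X4, X6}.
This closure contains every attribute of T2, so T1 ∩ T2 → T2. The join is lossless.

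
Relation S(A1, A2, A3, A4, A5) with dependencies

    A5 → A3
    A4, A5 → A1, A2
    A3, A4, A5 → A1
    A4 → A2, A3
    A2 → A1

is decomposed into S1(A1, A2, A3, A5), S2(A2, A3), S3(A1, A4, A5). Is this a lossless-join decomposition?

No

Chase test. Columns are A1, A2, A3, A4, A5; row i has aⱼ where attribute j ∈ Si, else bᵢⱼ.
Initial tableau (one row per fragment):
  row 1: a1 a2 a3 b14 a5
  row 2: b21 a2 a3 b24 b25
  row 3: a1 b32 b33 a4 a5
Rows 1 and 3 agree on A5; apply A5→A3 and equate their A3 entries.
Rows 1 and 2 agree on A2; apply A2→A1 and equate their A1 entries.
No row becomes fully distinguished — the join is lossy.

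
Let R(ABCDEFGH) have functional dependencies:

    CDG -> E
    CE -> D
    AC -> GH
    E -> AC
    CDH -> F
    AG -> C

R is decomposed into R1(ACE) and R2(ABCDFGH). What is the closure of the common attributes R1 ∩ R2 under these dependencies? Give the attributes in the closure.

R1 ∩ R2 = {AC}.
AC → GH applies, adding GH
Closure: {ACGH}.

ACGH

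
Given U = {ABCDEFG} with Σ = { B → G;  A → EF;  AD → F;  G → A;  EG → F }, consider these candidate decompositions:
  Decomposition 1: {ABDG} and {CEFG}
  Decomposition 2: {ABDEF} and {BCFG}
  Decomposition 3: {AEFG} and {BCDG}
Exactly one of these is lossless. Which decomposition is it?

Decomposition 3

Decomposition 1: common = {G}, closure = {AEFG} → lossy.
Decomposition 2: common = {BF}, closure = {ABEFG} → lossy.
Decomposition 3: common = {G}, closure = {AEFG} → lossless.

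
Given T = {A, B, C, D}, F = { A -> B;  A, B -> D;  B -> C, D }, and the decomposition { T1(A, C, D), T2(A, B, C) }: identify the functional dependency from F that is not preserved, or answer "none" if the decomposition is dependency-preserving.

Check B → C, D: no single fragment contains all of {B, C, D}, and the restricted closure of {B} across the fragments never reaches {C, D}.
A → B is preserved.
A, B → D is preserved.

B -> C, D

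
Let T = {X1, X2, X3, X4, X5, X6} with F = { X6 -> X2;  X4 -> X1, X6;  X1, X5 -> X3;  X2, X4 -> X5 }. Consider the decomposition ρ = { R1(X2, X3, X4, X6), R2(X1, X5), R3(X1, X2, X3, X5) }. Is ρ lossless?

No

Chase test. Columns are X1, X2, X3, X4, X5, X6; row i has aⱼ where attribute j ∈ Ri, else bᵢⱼ.
Initial tableau (one row per fragment):
  row 1: b11 a2 a3 a4 b15 a6
  row 2: a1 b22 b23 b24 a5 b26
  row 3: a1 a2 a3 b34 a5 b36
Rows 2 and 3 agree on X1, X5; apply X1, X5→X3 and equate their X3 entries.
No row becomes fully distinguished — the join is lossy.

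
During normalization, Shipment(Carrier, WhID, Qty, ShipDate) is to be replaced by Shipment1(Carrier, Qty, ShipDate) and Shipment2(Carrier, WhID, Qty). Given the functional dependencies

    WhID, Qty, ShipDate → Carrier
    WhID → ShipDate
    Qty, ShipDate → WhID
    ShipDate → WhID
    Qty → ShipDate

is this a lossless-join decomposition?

Common attributes: Shipment1 ∩ Shipment2 = {Carrier, Qty}.
Closure of {Carrier, Qty}: Qty → ShipDate applies, adding ShipDate; Qty, ShipDate → WhID applies, adding WhID. So (Carrier, Qty)⁺ = {Carrier, WhID, Qty, ShipDate}.
This closure contains every attribute of Shipment1, so Shipment1 ∩ Shipment2 → Shipment1. The join is lossless.

Yes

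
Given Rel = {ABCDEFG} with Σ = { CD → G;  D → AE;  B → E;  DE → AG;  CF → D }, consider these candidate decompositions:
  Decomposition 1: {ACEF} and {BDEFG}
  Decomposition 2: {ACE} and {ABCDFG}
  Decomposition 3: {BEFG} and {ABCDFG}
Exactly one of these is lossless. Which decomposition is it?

Decomposition 3

Decomposition 1: common = {EF}, closure = {EF} → lossy.
Decomposition 2: common = {AC}, closure = {AC} → lossy.
Decomposition 3: common = {BFG}, closure = {BEFG} → lossless.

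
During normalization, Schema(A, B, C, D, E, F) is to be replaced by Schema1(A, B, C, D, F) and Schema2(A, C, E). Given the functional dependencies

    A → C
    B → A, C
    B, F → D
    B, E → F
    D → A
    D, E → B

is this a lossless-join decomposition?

Common attributes: Schema1 ∩ Schema2 = {A, C}.
No dependency enlarges {A, C}, so (A, C)⁺ = {A, C}.
The closure contains neither all of Schema1 = {A, B, C, D, F} nor all of Schema2 = {A, C, E}, so the common attributes are not a superkey of either fragment. The join is lossy.

No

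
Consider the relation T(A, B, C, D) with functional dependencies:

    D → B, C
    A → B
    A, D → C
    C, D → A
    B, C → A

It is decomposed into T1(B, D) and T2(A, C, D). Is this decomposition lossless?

Yes

Common attributes: T1 ∩ T2 = {D}.
Closure of {D}: D → B, C applies, adding B, C; C, D → A applies, adding A. So (D)⁺ = {A, B, C, D}.
This closure contains every attribute of T1, so T1 ∩ T2 → T1. The join is lossless.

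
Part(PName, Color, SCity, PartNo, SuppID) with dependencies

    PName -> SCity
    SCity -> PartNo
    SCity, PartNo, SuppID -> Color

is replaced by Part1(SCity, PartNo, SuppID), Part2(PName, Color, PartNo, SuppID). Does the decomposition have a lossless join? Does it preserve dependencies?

lossy and not dependency-preserving

Lossless test: (PartNo, SuppID)⁺ = {PartNo, SuppID}, which is a superkey of neither fragment — lossy.
Dependency preservation: the restricted closure of {PName} across the fragments never reaches {SCity}, so PName → SCity cannot be enforced without a join — not preserved.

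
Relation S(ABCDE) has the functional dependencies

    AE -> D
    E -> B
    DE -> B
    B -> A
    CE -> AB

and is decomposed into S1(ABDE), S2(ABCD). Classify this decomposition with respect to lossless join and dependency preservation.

Lossless test: (ABD)⁺ = {ABD}, which is a superkey of neither fragment — lossy.
Dependency preservation: CE → AB is not contained in any single fragment, but the restricted closure of its left-hand side across the fragments still reaches the right-hand side; the remaining FDs each lie inside some fragment. All dependencies are preserved.

lossy but dependency-preserving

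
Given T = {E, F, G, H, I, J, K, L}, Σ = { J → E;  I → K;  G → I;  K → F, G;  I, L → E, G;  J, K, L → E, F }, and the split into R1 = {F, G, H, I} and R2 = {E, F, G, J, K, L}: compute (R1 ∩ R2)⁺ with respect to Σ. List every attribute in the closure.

F, G, I, K

R1 ∩ R2 = {F, G}.
G → I applies, adding I
I → K applies, adding K
Closure: {F, G, I, K}.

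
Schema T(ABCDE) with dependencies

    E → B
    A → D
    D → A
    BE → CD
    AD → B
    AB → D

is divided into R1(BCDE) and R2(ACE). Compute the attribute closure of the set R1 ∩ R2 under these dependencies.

R1 ∩ R2 = {CE}.
E → B applies, adding B
BE → CD applies, adding D
D → A applies, adding A
Closure: {ABCDE}.

ABCDE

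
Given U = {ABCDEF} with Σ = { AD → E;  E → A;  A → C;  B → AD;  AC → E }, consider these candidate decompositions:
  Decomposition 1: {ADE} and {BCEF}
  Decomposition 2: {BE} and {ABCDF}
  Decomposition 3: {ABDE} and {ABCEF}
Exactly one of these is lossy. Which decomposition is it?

Decomposition 1: common = {E}, closure = {ACE} → lossy.
Decomposition 2: common = {B}, closure = {ABCDE} → lossless.
Decomposition 3: common = {ABE}, closure = {ABCDE} → lossless.

Decomposition 1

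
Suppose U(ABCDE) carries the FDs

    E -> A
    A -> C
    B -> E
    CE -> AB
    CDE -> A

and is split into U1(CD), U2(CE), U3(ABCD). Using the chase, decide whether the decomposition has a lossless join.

No

Chase test. Columns are ABCDE; row i has aⱼ where attribute j ∈ Ui, else bᵢⱼ.
Initial tableau (one row per fragment):
  row 1: b11 b12 a3 a4 b15
  row 2: b21 b22 a3 b24 a5
  row 3: a1 a2 a3 a4 b35
No row becomes fully distinguished — the join is lossy.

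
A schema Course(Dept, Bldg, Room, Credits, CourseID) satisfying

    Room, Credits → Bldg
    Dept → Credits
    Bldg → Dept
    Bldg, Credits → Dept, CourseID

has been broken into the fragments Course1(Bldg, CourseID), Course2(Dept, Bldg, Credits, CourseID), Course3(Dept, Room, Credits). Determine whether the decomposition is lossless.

Chase test. Columns are Dept, Bldg, Room, Credits, CourseID; row i has aⱼ where attribute j ∈ Coursei, else bᵢⱼ.
Initial tableau (one row per fragment):
  row 1: b11 a2 b13 b14 a5
  row 2: a1 a2 b23 a4 a5
  row 3: a1 b32 a3 a4 b35
Rows 1 and 2 agree on Bldg; apply Bldg→Dept and equate their Dept entries.
Rows 1 and 2 agree on Dept; apply Dept→Credits and equate their Credits entries.
No row becomes fully distinguished — the join is lossy.

No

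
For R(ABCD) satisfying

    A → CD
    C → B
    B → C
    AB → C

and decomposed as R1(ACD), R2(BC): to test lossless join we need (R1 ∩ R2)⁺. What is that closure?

BC

R1 ∩ R2 = {C}.
C → B applies, adding B
Closure: {BC}.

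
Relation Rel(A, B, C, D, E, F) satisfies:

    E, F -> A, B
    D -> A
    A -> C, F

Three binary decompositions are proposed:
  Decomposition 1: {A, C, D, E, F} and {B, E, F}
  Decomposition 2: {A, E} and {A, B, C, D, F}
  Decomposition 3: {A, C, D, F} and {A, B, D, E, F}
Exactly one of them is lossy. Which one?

Decomposition 2

Decomposition 1: common = {E, F}, closure = {A, B, C, E, F} → lossless.
Decomposition 2: common = {A}, closure = {A, C, F} → lossy.
Decomposition 3: common = {A, D, F}, closure = {A, C, D, F} → lossless.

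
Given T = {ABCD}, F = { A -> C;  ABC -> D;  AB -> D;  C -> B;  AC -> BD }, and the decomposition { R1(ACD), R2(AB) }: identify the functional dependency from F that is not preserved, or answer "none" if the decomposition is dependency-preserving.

C -> B

Check C → B: no single fragment contains all of {BC}, and the restricted closure of {C} across the fragments never reaches {B}.
A → C is preserved.
ABC → D is preserved.
AB → D is preserved.
AC → BD is preserved.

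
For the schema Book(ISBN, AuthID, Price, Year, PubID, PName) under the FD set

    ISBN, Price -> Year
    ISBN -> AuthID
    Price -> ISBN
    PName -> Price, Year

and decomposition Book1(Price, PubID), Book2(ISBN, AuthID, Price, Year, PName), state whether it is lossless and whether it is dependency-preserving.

Lossless test: (Price)⁺ = {ISBN, AuthID, Price, Year}, which is a superkey of neither fragment — lossy.
Dependency preservation: every FD's attributes lie within a single fragment, so each can be enforced locally — preserved.

lossy but dependency-preserving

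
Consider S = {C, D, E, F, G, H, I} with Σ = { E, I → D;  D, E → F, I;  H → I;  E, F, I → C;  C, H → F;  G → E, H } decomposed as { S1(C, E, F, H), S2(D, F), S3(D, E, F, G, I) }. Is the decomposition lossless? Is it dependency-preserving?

lossy and not dependency-preserving

Lossless test (chase): applying each FD to every pair of rows produces no changes in the tableau, so no row becomes fully distinguished — the join is lossy.
Dependency preservation: the restricted closure of {H} across the fragments never reaches {I}, so H → I cannot be enforced without a join — not preserved.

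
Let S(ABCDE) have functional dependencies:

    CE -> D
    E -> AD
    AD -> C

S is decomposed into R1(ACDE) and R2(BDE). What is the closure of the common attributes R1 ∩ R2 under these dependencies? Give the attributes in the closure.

R1 ∩ R2 = {DE}.
E → AD applies, adding A
AD → C applies, adding C
Closure: {ACDE}.

ACDE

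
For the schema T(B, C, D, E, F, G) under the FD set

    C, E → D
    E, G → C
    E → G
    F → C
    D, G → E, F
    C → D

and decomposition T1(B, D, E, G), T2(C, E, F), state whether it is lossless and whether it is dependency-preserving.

Lossless test: (E)⁺ = {C, D, E, F, G}, which contains all of one fragment — lossless.
Dependency preservation: the restricted closure of {C} across the fragments never reaches {D}, so C → D cannot be enforced without a join — not preserved.

lossless but not dependency-preserving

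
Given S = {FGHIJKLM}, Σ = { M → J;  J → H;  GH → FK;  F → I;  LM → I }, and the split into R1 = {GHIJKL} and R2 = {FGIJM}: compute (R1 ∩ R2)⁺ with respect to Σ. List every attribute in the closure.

FGHIJK

R1 ∩ R2 = {GIJ}.
J → H applies, adding H
GH → FK applies, adding FK
Closure: {FGHIJK}.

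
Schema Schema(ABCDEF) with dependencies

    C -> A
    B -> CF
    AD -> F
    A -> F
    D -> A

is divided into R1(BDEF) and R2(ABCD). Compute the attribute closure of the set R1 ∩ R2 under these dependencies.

R1 ∩ R2 = {BD}.
B → CF applies, adding CF
D → A applies, adding A
Closure: {ABCDF}.

ABCDF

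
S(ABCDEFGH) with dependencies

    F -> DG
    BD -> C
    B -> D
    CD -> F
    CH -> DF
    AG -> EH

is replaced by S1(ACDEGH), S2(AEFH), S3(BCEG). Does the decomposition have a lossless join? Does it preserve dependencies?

Lossless test (chase): applying each FD to every pair of rows produces no changes in the tableau, so no row becomes fully distinguished — the join is lossy.
Dependency preservation: the restricted closure of {F} across the fragments never reaches {DG}, so F → DG cannot be enforced without a join — not preserved.

lossy and not dependency-preserving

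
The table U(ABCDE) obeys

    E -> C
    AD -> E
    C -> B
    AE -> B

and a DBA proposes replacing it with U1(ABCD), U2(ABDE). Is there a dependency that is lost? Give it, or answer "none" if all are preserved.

Check E → C: no single fragment contains all of {CE}, and the restricted closure of {E} across the fragments never reaches {C}.
AD → E is preserved.
C → B is preserved.
AE → B is preserved.

E -> C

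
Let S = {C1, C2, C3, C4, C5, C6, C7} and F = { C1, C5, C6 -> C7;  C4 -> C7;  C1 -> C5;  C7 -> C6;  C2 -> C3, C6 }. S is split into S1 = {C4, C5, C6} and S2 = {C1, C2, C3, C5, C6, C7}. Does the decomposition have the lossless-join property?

No

Common attributes: S1 ∩ S2 = {C5, C6}.
No dependency enlarges {C5, C6}, so (C5, C6)⁺ = {C5, C6}.
The closure contains neither all of S1 = {C4, C5, C6} nor all of S2 = {C1, C2, C3, C5, C6, C7}, so the common attributes are not a superkey of either fragment. The join is lossy.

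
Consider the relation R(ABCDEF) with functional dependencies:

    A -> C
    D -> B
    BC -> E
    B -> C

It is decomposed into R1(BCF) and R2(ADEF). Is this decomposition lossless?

No

Common attributes: R1 ∩ R2 = {F}.
No dependency enlarges {F}, so (F)⁺ = {F}.
The closure contains neither all of R1 = {BCF} nor all of R2 = {ADEF}, so the common attributes are not a superkey of either fragment. The join is lossy.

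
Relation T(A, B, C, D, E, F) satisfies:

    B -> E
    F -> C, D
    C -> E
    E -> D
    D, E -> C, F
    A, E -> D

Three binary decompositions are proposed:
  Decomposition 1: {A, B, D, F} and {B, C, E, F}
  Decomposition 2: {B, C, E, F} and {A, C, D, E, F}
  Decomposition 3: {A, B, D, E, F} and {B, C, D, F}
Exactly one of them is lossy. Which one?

Decomposition 1: common = {B, F}, closure = {B, C, D, E, F} → lossless.
Decomposition 2: common = {C, E, F}, closure = {C, D, E, F} → lossy.
Decomposition 3: common = {B, D, F}, closure = {B, C, D, E, F} → lossless.

Decomposition 2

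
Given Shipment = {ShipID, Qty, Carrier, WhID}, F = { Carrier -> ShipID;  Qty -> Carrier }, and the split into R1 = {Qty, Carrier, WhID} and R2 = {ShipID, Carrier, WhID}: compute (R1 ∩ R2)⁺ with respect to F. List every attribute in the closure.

ShipID, Carrier, WhID

R1 ∩ R2 = {Carrier, WhID}.
Carrier → ShipID applies, adding ShipID
Closure: {ShipID, Carrier, WhID}.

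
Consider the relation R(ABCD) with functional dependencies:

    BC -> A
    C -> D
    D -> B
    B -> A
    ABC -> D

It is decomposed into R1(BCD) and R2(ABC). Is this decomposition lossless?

Yes

Common attributes: R1 ∩ R2 = {BC}.
Closure of {BC}: BC → A applies, adding A; C → D applies, adding D. So (BC)⁺ = {ABCD}.
This closure contains every attribute of R1, so R1 ∩ R2 → R1. The join is lossless.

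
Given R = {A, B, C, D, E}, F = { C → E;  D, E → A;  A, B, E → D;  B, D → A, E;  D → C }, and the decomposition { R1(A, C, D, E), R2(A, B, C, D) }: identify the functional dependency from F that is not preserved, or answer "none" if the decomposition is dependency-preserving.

Check A, B, E → D: no single fragment contains all of {A, B, D, E}, and the restricted closure of {A, B, E} across the fragments never reaches {D}.
C → E is preserved.
D, E → A is preserved.
B, D → A, E is preserved.
D → C is preserved.

A, B, E → D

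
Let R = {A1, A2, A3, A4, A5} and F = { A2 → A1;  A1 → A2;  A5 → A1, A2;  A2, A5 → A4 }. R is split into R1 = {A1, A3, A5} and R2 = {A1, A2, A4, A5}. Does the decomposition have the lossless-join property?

Yes

Common attributes: R1 ∩ R2 = {A1, A5}.
Closure of {A1, A5}: A1 → A2 applies, adding A2; A2, A5 → A4 applies, adding A4. So (A1, A5)⁺ = {A1, A2, A4, A5}.
This closure contains every attribute of R2, so R1 ∩ R2 → R2. The join is lossless.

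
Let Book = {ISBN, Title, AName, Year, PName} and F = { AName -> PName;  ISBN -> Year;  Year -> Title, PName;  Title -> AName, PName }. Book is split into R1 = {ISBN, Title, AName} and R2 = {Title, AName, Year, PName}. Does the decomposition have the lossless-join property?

No

Common attributes: R1 ∩ R2 = {Title, AName}.
Closure of {Title, AName}: AName → PName applies, adding PName. So (Title, AName)⁺ = {Title, AName, PName}.
The closure contains neither all of R1 = {ISBN, Title, AName} nor all of R2 = {Title, AName, Year, PName}, so the common attributes are not a superkey of either fragment. The join is lossy.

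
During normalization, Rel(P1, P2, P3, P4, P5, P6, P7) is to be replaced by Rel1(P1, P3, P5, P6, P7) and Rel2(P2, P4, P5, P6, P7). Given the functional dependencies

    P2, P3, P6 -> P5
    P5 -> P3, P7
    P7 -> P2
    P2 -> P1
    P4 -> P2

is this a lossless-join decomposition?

Common attributes: Rel1 ∩ Rel2 = {P5, P6, P7}.
Closure of {P5, P6, P7}: P5 → P3, P7 applies, adding P3; P7 → P2 applies, adding P2; P2 → P1 applies, adding P1. So (P5, P6, P7)⁺ = {P1, P2, P3, P5, P6, P7}.
This closure contains every attribute of Rel1, so Rel1 ∩ Rel2 → Rel1. The join is lossless.

Yes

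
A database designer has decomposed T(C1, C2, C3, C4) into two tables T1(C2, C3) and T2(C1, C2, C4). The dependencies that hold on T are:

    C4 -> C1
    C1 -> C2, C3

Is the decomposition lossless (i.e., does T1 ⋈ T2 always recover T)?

Common attributes: T1 ∩ T2 = {C2}.
No dependency enlarges {C2}, so (C2)⁺ = {C2}.
The closure contains neither all of T1 = {C2, C3} nor all of T2 = {C1, C2, C4}, so the common attributes are not a superkey of either fragment. The join is lossy.

No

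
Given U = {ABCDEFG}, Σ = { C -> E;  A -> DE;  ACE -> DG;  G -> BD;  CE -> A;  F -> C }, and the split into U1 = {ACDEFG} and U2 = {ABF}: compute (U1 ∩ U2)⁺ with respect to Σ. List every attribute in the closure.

ABCDEFG

U1 ∩ U2 = {AF}.
A → DE applies, adding DE
F → C applies, adding C
ACE → DG applies, adding G
G → BD applies, adding B
Closure: {ABCDEFG}.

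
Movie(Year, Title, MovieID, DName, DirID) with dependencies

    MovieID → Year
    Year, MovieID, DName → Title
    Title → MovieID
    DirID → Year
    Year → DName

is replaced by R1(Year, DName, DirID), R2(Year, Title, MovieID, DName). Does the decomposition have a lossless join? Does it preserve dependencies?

lossy but dependency-preserving

Lossless test: (Year, DName)⁺ = {Year, DName}, which is a superkey of neither fragment — lossy.
Dependency preservation: every FD's attributes lie within a single fragment, so each can be enforced locally — preserved.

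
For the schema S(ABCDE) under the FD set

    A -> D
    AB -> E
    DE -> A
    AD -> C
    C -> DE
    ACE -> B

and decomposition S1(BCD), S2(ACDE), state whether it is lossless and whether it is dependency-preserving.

lossless and dependency-preserving

Lossless test: (CD)⁺ = {ABCDE}, which contains all of one fragment — lossless.
Dependency preservation: AB → E; ACE → B are not contained in any single fragment, but the restricted closure of each left-hand side across the fragments still reaches the right-hand side; the remaining FDs each lie inside some fragment. All dependencies are preserved.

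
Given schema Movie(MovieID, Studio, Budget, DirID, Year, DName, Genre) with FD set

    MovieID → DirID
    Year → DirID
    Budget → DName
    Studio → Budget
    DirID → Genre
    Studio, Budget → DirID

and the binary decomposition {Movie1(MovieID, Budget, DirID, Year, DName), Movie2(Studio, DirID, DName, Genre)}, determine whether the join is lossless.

No

Common attributes: Movie1 ∩ Movie2 = {DirID, DName}.
Closure of {DirID, DName}: DirID → Genre applies, adding Genre. So (DirID, DName)⁺ = {DirID, DName, Genre}.
The closure contains neither all of Movie1 = {MovieID, Budget, DirID, Year, DName} nor all of Movie2 = {Studio, DirID, DName, Genre}, so the common attributes are not a superkey of either fragment. The join is lossy.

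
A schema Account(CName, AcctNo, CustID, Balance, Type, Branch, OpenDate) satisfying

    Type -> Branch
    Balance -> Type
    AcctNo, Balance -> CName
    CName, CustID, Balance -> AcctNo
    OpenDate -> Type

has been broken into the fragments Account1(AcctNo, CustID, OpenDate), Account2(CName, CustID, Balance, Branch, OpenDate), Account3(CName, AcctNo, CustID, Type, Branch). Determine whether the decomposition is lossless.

Chase test. Columns are CName, AcctNo, CustID, Balance, Type, Branch, OpenDate; row i has aⱼ where attribute j ∈ Accounti, else bᵢⱼ.
Initial tableau (one row per fragment):
  row 1: b11 a2 a3 b14 b15 b16 a7
  row 2: a1 b22 a3 a4 b25 a6 a7
  row 3: a1 a2 a3 b34 a5 a6 b37
Rows 1 and 2 agree on OpenDate; apply OpenDate→Type and equate their Type entries.
Rows 1 and 2 agree on Type; apply Type→Branch and equate their Branch entries.
No row becomes fully distinguished — the join is lossy.

No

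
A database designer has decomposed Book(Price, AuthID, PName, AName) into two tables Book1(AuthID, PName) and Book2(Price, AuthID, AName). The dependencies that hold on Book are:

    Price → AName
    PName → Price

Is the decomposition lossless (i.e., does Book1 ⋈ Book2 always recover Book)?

No

Common attributes: Book1 ∩ Book2 = {AuthID}.
No dependency enlarges {AuthID}, so (AuthID)⁺ = {AuthID}.
The closure contains neither all of Book1 = {AuthID, PName} nor all of Book2 = {Price, AuthID, AName}, so the common attributes are not a superkey of either fragment. The join is lossy.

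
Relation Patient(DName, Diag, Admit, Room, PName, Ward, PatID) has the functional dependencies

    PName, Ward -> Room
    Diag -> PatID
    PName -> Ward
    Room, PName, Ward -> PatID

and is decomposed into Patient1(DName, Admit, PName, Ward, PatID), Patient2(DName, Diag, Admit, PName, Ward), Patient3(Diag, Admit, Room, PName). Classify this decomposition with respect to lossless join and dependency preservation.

lossless but not dependency-preserving

Lossless test (chase): Rows 1 and 2 agree on PName, Ward; apply PName, Ward→Room and equate their Room entries. Rows 2 and 3 agree on Diag; apply Diag→PatID and equate their PatID entries. Rows 1 and 3 agree on PName; apply PName→Ward and equate their Ward entries. Rows 1 and 2 agree on Room, PName, Ward; apply Room, PName, Ward→PatID and equate their PatID entries. Rows 1 and 3 agree on PName, Ward; apply PName, Ward→Room and equate their Room entries. Row 2 is now all distinguished symbols — the join is lossless.
Dependency preservation: the restricted closure of {Diag} across the fragments never reaches {PatID}, so Diag → PatID cannot be enforced without a join — not preserved.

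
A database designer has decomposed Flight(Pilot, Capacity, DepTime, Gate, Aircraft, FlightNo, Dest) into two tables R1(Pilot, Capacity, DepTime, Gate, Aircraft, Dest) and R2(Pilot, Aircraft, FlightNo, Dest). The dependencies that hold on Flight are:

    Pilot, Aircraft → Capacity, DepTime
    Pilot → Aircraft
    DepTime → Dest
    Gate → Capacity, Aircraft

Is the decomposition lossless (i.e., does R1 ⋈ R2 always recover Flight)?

No

Common attributes: R1 ∩ R2 = {Pilot, Aircraft, Dest}.
Closure of {Pilot, Aircraft, Dest}: Pilot, Aircraft → Capacity, DepTime applies, adding Capacity, DepTime. So (Pilot, Aircraft, Dest)⁺ = {Pilot, Capacity, DepTime, Aircraft, Dest}.
The closure contains neither all of R1 = {Pilot, Capacity, DepTime, Gate, Aircraft, Dest} nor all of R2 = {Pilot, Aircraft, FlightNo, Dest}, so the common attributes are not a superkey of either fragment. The join is lossy.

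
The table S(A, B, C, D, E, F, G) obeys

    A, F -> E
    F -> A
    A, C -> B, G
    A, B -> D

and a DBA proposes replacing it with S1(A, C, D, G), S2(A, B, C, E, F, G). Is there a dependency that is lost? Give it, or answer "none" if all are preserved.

Check A, B → D: no single fragment contains all of {A, B, D}, and the restricted closure of {A, B} across the fragments never reaches {D}.
A, F → E is preserved.
F → A is preserved.
A, C → B, G is preserved.

A, B -> D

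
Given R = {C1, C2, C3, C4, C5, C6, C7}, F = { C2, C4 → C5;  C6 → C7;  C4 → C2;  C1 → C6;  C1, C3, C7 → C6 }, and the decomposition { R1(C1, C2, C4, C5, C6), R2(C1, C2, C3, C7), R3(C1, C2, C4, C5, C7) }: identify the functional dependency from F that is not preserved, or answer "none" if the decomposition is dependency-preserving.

Check C6 → C7: no single fragment contains all of {C6, C7}, and the restricted closure of {C6} across the fragments never reaches {C7}.
C2, C4 → C5 is preserved.
C4 → C2 is preserved.
C1 → C6 is preserved.
C1, C3, C7 → C6 is preserved.

C6 → C7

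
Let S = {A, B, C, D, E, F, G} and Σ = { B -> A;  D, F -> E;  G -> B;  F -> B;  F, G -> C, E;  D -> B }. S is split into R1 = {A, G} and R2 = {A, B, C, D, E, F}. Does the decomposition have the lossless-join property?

No

Common attributes: R1 ∩ R2 = {A}.
No dependency enlarges {A}, so (A)⁺ = {A}.
The closure contains neither all of R1 = {A, G} nor all of R2 = {A, B, C, D, E, F}, so the common attributes are not a superkey of either fragment. The join is lossy.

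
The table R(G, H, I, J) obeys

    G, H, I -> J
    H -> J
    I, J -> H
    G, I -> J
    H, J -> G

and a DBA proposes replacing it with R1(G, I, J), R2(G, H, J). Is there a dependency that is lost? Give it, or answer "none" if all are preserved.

Check I, J → H: no single fragment contains all of {H, I, J}, and the restricted closure of {I, J} across the fragments never reaches {H}.
G, H, I → J is preserved.
H → J is preserved.
G, I → J is preserved.
H, J → G is preserved.

I, J -> H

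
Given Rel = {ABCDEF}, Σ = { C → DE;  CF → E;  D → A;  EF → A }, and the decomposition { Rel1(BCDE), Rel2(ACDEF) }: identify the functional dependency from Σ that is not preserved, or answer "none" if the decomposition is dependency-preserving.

C → DE lies within Rel1.
CF → E lies within Rel2.
D → A lies within Rel2.
EF → A lies within Rel2.
Every dependency is enforceable on the fragments, so the decomposition is dependency-preserving.

none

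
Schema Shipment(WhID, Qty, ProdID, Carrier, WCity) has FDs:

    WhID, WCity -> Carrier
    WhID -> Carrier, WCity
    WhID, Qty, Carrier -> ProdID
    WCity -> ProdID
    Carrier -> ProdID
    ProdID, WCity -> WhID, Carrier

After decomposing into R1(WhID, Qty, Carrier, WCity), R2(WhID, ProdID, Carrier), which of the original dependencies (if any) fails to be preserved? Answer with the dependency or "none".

none

WhID, WCity → Carrier lies within R1.
WhID → Carrier, WCity lies within R1.
WhID, Qty, Carrier → ProdID: restricted closure across fragments reaches ProdID.
WCity → ProdID: restricted closure across fragments reaches ProdID.
Carrier → ProdID lies within R2.
ProdID, WCity → WhID, Carrier: restricted closure across fragments reaches WhID, Carrier.
Every dependency is enforceable on the fragments, so the decomposition is dependency-preserving.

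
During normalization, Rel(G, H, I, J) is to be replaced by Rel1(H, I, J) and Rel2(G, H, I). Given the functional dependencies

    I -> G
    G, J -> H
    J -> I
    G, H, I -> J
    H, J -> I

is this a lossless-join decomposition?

Yes

Common attributes: Rel1 ∩ Rel2 = {H, I}.
Closure of {H, I}: I → G applies, adding G; G, H, I → J applies, adding J. So (H, I)⁺ = {G, H, I, J}.
This closure contains every attribute of Rel1, so Rel1 ∩ Rel2 → Rel1. The join is lossless.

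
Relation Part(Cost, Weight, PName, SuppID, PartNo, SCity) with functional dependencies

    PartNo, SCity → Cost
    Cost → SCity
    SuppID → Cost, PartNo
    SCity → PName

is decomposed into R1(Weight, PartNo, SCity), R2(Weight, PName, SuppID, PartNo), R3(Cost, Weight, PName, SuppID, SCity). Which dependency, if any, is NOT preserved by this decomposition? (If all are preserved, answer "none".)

PartNo, SCity → Cost

Check PartNo, SCity → Cost: no single fragment contains all of {Cost, PartNo, SCity}, and the restricted closure of {PartNo, SCity} across the fragments never reaches {Cost}.
Cost → SCity is preserved.
SuppID → Cost, PartNo is preserved.
SCity → PName is preserved.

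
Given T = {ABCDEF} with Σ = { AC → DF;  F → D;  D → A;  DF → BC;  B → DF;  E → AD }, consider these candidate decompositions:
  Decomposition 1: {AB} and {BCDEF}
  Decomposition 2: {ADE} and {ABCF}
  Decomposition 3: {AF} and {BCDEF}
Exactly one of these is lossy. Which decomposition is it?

Decomposition 2

Decomposition 1: common = {B}, closure = {ABCDF} → lossless.
Decomposition 2: common = {A}, closure = {A} → lossy.
Decomposition 3: common = {F}, closure = {ABCDF} → lossless.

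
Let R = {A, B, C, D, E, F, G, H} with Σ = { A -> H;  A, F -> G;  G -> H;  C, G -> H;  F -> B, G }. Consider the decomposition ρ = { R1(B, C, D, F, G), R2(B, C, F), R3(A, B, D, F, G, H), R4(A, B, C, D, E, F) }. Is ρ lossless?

Yes

Chase test. Columns are A, B, C, D, E, F, G, H; row i has aⱼ where attribute j ∈ Ri, else bᵢⱼ.
Initial tableau (one row per fragment):
  row 1: b11 a2 a3 a4 b15 a6 a7 b18
  row 2: b21 a2 a3 b24 b25 a6 b27 b28
  row 3: a1 a2 b33 a4 b35 a6 a7 a8
  row 4: a1 a2 a3 a4 a5 a6 b47 b48
Rows 3 and 4 agree on A; apply A→H and equate their H entries.
Rows 3 and 4 agree on A, F; apply A, F→G and equate their G entries.
Rows 1 and 3 agree on G; apply G→H and equate their H entries.
Rows 1 and 2 agree on F; apply F→B, G and equate their B, G entries.
Rows 1 and 2 agree on G; apply G→H and equate their H entries.
Row 4 is now all distinguished symbols — the join is lossless.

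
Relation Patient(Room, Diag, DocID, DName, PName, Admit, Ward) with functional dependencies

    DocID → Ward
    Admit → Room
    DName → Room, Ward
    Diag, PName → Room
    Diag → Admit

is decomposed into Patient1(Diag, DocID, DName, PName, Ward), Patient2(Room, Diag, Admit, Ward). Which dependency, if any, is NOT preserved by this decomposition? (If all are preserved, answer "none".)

DName → Room, Ward

Check DName → Room, Ward: no single fragment contains all of {Room, DName, Ward}, and the restricted closure of {DName} across the fragments never reaches {Room, Ward}.
DocID → Ward is preserved.
Admit → Room is preserved.
Diag, PName → Room is preserved.
Diag → Admit is preserved.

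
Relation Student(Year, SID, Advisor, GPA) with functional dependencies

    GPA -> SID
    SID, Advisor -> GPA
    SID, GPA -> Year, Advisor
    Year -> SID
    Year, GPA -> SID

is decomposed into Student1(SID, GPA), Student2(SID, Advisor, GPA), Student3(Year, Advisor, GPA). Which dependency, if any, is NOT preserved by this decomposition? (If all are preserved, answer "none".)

Check Year → SID: no single fragment contains all of {Year, SID}, and the restricted closure of {Year} across the fragments never reaches {SID}.
GPA → SID is preserved.
SID, Advisor → GPA is preserved.
SID, GPA → Year, Advisor is preserved.
Year, GPA → SID is preserved.

Year -> SID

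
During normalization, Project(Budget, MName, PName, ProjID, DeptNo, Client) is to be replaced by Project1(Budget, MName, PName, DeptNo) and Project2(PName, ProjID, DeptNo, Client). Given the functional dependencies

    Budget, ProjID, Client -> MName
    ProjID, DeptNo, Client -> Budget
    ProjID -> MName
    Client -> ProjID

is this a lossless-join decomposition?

Common attributes: Project1 ∩ Project2 = {PName, DeptNo}.
No dependency enlarges {PName, DeptNo}, so (PName, DeptNo)⁺ = {PName, DeptNo}.
The closure contains neither all of Project1 = {Budget, MName, PName, DeptNo} nor all of Project2 = {PName, ProjID, DeptNo, Client}, so the common attributes are not a superkey of either fragment. The join is lossy.

No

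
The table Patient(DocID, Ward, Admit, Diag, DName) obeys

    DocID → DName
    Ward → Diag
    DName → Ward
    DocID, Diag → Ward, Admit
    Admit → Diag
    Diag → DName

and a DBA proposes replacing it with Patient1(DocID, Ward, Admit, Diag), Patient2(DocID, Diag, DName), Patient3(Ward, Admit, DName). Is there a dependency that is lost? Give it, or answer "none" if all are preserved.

none

DocID → DName lies within Patient2.
Ward → Diag lies within Patient1.
DName → Ward lies within Patient3.
DocID, Diag → Ward, Admit lies within Patient1.
Admit → Diag lies within Patient1.
Diag → DName lies within Patient2.
Every dependency is enforceable on the fragments, so the decomposition is dependency-preserving.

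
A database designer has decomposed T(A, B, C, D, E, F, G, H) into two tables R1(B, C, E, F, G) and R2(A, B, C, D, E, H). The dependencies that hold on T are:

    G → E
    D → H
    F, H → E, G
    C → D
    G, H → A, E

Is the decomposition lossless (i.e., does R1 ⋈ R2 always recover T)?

No

Common attributes: R1 ∩ R2 = {B, C, E}.
Closure of {B, C, E}: C → D applies, adding D; D → H applies, adding H. So (B, C, E)⁺ = {B, C, D, E, H}.
The closure contains neither all of R1 = {B, C, E, F, G} nor all of R2 = {A, B, C, D, E, H}, so the common attributes are not a superkey of either fragment. The join is lossy.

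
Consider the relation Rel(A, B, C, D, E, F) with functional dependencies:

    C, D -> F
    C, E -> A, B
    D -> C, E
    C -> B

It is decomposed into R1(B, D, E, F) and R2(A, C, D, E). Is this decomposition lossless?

Common attributes: R1 ∩ R2 = {D, E}.
Closure of {D, E}: D → C, E applies, adding C; C → B applies, adding B; C, D → F applies, adding F; C, E → A, B applies, adding A. So (D, E)⁺ = {A, B, C, D, E, F}.
This closure contains every attribute of R1, so R1 ∩ R2 → R1. The join is lossless.

Yes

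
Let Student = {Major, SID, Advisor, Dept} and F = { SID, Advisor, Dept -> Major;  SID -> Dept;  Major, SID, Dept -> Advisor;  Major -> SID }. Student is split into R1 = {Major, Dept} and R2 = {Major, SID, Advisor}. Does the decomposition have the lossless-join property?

Yes

Common attributes: R1 ∩ R2 = {Major}.
Closure of {Major}: Major → SID applies, adding SID; SID → Dept applies, adding Dept; Major, SID, Dept → Advisor applies, adding Advisor. So (Major)⁺ = {Major, SID, Advisor, Dept}.
This closure contains every attribute of R1, so R1 ∩ R2 → R1. The join is lossless.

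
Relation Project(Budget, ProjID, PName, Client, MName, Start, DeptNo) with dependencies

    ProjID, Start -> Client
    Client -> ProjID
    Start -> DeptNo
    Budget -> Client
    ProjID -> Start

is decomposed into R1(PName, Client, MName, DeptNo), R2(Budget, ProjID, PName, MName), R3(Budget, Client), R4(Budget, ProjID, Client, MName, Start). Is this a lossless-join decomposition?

Yes

Chase test. Columns are Budget, ProjID, PName, Client, MName, Start, DeptNo; row i has aⱼ where attribute j ∈ Ri, else bᵢⱼ.
Initial tableau (one row per fragment):
  row 1: b11 b12 a3 a4 a5 b16 a7
  row 2: a1 a2 a3 b24 a5 b26 b27
  row 3: a1 b32 b33 a4 b35 b36 b37
  row 4: a1 a2 b43 a4 a5 a6 b47
Rows 1 and 3 agree on Client; apply Client→ProjID and equate their ProjID entries.
Rows 1 and 4 agree on Client; apply Client→ProjID and equate their ProjID entries.
Rows 2 and 3 agree on Budget; apply Budget→Client and equate their Client entries.
Rows 1 and 2 agree on ProjID; apply ProjID→Start and equate their Start entries.
Rows 1 and 3 agree on ProjID; apply ProjID→Start and equate their Start entries.
Rows 1 and 4 agree on ProjID; apply ProjID→Start and equate their Start entries.
Rows 1 and 2 agree on Start; apply Start→DeptNo and equate their DeptNo entries.
Rows 1 and 3 agree on Start; apply Start→DeptNo and equate their DeptNo entries.
Rows 1 and 4 agree on Start; apply Start→DeptNo and equate their DeptNo entries.
Row 2 is now all distinguished symbols — the join is lossless.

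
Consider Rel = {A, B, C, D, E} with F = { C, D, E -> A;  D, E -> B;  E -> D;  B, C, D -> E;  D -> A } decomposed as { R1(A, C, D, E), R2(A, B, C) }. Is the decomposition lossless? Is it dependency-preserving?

lossy and not dependency-preserving

Lossless test: (A, C)⁺ = {A, C}, which is a superkey of neither fragment — lossy.
Dependency preservation: the restricted closure of {D, E} across the fragments never reaches {B}, so D, E → B cannot be enforced without a join — not preserved.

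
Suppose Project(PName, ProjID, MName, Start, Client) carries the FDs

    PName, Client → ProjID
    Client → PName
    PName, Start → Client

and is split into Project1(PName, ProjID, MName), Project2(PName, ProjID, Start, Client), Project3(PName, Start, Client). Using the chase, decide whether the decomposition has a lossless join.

No

Chase test. Columns are PName, ProjID, MName, Start, Client; row i has aⱼ where attribute j ∈ Projecti, else bᵢⱼ.
Initial tableau (one row per fragment):
  row 1: a1 a2 a3 b14 b15
  row 2: a1 a2 b23 a4 a5
  row 3: a1 b32 b33 a4 a5
Rows 2 and 3 agree on PName, Client; apply PName, Client→ProjID and equate their ProjID entries.
No row becomes fully distinguished — the join is lossy.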